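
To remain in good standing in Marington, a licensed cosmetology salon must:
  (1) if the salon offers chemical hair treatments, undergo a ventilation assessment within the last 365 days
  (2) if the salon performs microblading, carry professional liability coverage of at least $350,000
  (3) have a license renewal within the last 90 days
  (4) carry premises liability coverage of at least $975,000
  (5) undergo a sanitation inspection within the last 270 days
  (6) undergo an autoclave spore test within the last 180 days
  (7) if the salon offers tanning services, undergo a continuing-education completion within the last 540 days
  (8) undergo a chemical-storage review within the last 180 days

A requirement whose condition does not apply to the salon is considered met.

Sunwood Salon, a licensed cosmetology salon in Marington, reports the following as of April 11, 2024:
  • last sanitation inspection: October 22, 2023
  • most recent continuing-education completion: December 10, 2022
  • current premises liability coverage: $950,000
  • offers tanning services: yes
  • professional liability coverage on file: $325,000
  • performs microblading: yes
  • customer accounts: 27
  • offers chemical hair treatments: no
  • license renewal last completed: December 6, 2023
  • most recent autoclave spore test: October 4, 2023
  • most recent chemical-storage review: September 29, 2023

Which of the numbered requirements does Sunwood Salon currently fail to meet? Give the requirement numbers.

2, 3, 4, 6, 8

1. condition 'offers chemical hair treatments' does not hold → requirement n/a → met
2. condition 'performs microblading' holds; professional liability coverage $325,000 < $350,000 → not met
3. license renewal 127 days ago vs limit 90 → not met
4. premises liability coverage $950,000 < $975,000 → not met
5. sanitation inspection 172 days ago vs limit 270 → met
6. autoclave spore test 190 days ago vs limit 180 → not met
7. condition 'offers tanning services' holds; continuing-education completion 488 days ago vs limit 540 → met
8. chemical-storage review 195 days ago vs limit 180 → not met
Not met: 2, 3, 4, 6, 8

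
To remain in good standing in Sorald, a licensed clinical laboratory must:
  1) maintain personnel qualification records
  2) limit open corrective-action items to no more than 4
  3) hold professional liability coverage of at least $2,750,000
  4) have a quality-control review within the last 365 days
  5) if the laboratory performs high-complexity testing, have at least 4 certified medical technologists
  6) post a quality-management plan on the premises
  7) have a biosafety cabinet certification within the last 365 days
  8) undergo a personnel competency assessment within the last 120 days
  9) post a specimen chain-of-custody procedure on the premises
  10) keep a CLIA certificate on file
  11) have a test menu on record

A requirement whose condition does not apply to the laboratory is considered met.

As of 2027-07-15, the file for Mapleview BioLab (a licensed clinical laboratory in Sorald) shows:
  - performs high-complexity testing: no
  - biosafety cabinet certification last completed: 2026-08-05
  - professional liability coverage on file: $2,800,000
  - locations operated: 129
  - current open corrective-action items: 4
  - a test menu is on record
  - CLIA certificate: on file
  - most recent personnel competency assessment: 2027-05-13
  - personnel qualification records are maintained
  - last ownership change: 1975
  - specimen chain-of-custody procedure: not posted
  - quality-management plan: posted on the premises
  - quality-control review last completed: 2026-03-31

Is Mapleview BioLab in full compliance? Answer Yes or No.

1. personnel qualification records present → met
2. open corrective-action items 4 ≤ 4 → met
3. professional liability coverage $2,800,000 ≥ $2,750,000 → met
4. quality-control review 471 days ago vs limit 365 → not met
5. condition 'performs high-complexity testing' does not hold → requirement n/a → met
6. quality-management plan present → met
7. biosafety cabinet certification 344 days ago vs limit 365 → met
8. personnel competency assessment 63 days ago vs limit 120 → met
9. specimen chain-of-custody procedure absent → not met
10. CLIA certificate present → met
11. test menu present → met
Not met: 4, 9

No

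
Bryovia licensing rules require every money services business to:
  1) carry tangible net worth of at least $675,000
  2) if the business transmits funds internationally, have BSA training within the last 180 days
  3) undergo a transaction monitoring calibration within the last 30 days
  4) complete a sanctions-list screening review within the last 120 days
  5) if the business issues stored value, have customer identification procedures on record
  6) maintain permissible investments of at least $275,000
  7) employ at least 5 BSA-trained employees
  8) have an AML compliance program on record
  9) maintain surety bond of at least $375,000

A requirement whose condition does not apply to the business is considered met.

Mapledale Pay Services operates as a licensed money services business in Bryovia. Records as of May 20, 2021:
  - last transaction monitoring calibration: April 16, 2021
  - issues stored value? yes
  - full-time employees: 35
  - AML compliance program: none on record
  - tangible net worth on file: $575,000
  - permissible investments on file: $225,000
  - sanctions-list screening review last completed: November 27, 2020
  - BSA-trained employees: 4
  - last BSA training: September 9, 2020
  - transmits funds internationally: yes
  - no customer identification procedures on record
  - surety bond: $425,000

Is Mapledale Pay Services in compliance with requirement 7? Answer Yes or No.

7. BSA-trained employees 4 < 5 → not met

No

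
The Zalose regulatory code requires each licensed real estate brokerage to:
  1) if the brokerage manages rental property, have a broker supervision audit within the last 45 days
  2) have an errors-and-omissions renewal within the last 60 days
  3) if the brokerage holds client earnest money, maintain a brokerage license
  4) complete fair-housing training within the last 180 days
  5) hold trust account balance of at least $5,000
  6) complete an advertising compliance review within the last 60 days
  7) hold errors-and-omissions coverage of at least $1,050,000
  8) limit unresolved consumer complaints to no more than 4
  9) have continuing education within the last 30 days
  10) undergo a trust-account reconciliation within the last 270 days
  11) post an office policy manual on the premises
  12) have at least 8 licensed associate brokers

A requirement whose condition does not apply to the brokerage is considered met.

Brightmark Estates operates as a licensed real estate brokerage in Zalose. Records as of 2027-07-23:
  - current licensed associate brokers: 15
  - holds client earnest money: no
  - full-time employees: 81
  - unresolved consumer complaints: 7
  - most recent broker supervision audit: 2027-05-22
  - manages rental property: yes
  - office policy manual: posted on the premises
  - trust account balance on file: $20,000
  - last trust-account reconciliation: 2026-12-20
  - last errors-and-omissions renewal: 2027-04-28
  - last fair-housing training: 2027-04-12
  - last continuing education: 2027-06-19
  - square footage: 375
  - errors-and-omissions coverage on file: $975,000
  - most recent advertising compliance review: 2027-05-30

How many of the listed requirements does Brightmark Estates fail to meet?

5

1. condition 'manages rental property' holds; broker supervision audit 62 days ago vs limit 45 → not met
2. errors-and-omissions renewal 86 days ago vs limit 60 → not met
3. condition 'holds client earnest money' does not hold → requirement n/a → met
4. fair-housing training 102 days ago vs limit 180 → met
5. trust account balance $20,000 ≥ $5,000 → met
6. advertising compliance review 54 days ago vs limit 60 → met
7. errors-and-omissions coverage $975,000 < $1,050,000 → not met
8. unresolved consumer complaints 7 > 4 → not met
9. continuing education 34 days ago vs limit 30 → not met
10. trust-account reconciliation 215 days ago vs limit 270 → met
11. office policy manual present → met
12. licensed associate brokers 15 ≥ 8 → met
Not met: 5 of 12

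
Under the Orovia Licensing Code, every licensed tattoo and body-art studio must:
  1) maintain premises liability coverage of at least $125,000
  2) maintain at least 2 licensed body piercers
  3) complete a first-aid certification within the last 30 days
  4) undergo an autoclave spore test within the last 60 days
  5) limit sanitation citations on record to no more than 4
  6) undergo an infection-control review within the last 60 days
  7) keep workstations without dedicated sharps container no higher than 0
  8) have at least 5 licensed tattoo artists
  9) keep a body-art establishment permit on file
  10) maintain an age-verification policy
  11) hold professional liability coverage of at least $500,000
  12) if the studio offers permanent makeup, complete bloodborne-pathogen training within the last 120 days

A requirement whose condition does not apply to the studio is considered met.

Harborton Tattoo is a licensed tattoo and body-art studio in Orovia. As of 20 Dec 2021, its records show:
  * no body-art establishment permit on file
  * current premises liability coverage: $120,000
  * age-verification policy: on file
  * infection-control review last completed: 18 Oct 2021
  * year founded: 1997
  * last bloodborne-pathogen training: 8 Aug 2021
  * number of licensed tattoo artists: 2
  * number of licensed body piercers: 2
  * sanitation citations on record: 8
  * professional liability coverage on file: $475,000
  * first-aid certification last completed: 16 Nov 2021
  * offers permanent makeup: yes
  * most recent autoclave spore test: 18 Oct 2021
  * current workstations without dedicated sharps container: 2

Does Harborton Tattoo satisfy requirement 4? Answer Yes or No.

4. autoclave spore test 63 days ago vs limit 60 → not met

No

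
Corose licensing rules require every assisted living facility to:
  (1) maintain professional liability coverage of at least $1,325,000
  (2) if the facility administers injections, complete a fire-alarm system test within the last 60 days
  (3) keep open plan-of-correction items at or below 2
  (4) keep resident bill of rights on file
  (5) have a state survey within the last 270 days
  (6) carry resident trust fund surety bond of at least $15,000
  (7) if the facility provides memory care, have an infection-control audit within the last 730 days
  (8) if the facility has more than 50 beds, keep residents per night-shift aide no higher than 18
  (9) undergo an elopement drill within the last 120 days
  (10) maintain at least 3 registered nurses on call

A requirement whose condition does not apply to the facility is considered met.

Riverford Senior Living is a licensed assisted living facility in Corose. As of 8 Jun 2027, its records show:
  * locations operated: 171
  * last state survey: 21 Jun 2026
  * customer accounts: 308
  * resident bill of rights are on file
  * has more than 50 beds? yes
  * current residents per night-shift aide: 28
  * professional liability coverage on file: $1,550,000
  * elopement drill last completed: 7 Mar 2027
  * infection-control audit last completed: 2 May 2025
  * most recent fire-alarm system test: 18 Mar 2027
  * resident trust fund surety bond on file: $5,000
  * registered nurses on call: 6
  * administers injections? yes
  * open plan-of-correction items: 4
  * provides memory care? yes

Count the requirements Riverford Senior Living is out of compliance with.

6

1. professional liability coverage $1,550,000 ≥ $1,325,000 → met
2. condition 'administers injections' holds; fire-alarm system test 82 days ago vs limit 60 → not met
3. open plan-of-correction items 4 > 2 → not met
4. resident bill of rights present → met
5. state survey 352 days ago vs limit 270 → not met
6. resident trust fund surety bond $5,000 < $15,000 → not met
7. condition 'provides memory care' holds; infection-control audit 767 days ago vs limit 730 → not met
8. condition 'has more than 50 beds' holds; residents per night-shift aide 28 > 18 → not met
9. elopement drill 93 days ago vs limit 120 → met
10. registered nurses on call 6 ≥ 3 → met
Not met: 6 of 10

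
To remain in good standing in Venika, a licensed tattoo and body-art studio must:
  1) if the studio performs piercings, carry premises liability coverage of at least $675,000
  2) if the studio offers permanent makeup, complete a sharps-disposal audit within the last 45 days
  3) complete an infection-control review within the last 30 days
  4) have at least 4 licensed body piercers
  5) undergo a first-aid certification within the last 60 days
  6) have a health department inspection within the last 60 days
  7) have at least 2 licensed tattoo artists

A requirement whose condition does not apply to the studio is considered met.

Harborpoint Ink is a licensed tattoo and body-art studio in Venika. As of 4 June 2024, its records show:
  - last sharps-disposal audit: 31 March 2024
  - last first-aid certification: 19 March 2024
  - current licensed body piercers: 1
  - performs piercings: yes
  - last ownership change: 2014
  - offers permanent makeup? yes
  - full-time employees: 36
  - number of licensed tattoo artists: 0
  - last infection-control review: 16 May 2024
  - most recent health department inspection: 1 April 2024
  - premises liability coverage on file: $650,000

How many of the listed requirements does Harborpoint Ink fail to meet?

1. condition 'performs piercings' holds; premises liability coverage $650,000 < $675,000 → not met
2. condition 'offers permanent makeup' holds; sharps-disposal audit 65 days ago vs limit 45 → not met
3. infection-control review 19 days ago vs limit 30 → met
4. licensed body piercers 1 < 4 → not met
5. first-aid certification 77 days ago vs limit 60 → not met
6. health department inspection 64 days ago vs limit 60 → not met
7. licensed tattoo artists 0 < 2 → not met
Not met: 6 of 7

6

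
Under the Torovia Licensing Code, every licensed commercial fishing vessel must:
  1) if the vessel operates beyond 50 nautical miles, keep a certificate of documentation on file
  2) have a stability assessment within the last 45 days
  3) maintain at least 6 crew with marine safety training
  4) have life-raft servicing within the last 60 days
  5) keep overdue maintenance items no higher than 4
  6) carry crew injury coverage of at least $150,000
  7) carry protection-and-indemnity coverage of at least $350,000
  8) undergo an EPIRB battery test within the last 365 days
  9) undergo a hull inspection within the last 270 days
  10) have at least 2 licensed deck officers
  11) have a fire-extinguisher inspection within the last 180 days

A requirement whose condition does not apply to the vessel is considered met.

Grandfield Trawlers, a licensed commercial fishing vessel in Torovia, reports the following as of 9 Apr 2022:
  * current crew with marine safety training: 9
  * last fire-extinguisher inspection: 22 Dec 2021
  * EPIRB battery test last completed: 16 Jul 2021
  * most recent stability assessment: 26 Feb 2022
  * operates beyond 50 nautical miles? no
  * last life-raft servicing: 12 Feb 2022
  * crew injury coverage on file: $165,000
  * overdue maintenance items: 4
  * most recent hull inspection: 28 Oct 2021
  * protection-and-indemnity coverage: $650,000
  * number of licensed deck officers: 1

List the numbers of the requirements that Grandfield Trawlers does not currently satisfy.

10

1. condition 'operates beyond 50 nautical miles' does not hold → requirement n/a → met
2. stability assessment 42 days ago vs limit 45 → met
3. crew with marine safety training 9 ≥ 6 → met
4. life-raft servicing 56 days ago vs limit 60 → met
5. overdue maintenance items 4 ≤ 4 → met
6. crew injury coverage $165,000 ≥ $150,000 → met
7. protection-and-indemnity coverage $650,000 ≥ $350,000 → met
8. EPIRB battery test 267 days ago vs limit 365 → met
9. hull inspection 163 days ago vs limit 270 → met
10. licensed deck officers 1 < 2 → not met
11. fire-extinguisher inspection 108 days ago vs limit 180 → met
Not met: 10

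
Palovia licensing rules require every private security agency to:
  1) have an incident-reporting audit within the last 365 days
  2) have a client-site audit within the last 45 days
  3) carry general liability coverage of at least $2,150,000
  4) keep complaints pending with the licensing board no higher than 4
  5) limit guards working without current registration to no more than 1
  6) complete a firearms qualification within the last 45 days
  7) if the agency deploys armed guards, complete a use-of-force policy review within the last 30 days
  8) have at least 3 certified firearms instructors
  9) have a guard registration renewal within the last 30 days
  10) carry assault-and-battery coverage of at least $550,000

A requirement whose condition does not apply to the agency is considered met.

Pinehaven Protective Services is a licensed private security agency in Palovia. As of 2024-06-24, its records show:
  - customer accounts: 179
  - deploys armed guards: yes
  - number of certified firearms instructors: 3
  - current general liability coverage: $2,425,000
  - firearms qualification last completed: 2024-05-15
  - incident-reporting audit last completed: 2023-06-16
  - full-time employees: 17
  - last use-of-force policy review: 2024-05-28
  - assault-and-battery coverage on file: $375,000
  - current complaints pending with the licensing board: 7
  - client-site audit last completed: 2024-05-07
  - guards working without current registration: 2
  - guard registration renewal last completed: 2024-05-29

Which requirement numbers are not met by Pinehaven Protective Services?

1. incident-reporting audit 374 days ago vs limit 365 → not met
2. client-site audit 48 days ago vs limit 45 → not met
3. general liability coverage $2,425,000 ≥ $2,150,000 → met
4. complaints pending with the licensing board 7 > 4 → not met
5. guards working without current registration 2 > 1 → not met
6. firearms qualification 40 days ago vs limit 45 → met
7. condition 'deploys armed guards' holds; use-of-force policy review 27 days ago vs limit 30 → met
8. certified firearms instructors 3 ≥ 3 → met
9. guard registration renewal 26 days ago vs limit 30 → met
10. assault-and-battery coverage $375,000 < $550,000 → not met
Not met: 1, 2, 4, 5, 10

1, 2, 4, 5, 10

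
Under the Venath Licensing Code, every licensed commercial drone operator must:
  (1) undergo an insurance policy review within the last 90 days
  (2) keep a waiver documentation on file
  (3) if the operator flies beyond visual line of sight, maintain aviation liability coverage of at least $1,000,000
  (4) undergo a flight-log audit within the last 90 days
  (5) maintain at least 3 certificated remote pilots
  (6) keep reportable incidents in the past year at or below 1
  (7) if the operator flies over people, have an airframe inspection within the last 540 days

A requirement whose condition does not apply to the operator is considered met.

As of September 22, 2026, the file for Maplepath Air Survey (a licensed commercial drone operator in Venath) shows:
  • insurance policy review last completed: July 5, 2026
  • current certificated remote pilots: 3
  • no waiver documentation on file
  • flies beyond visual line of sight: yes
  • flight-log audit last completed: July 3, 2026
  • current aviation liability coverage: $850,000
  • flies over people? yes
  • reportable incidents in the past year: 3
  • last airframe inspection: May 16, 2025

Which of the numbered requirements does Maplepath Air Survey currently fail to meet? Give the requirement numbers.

2, 3, 6

1. insurance policy review 79 days ago vs limit 90 → met
2. waiver documentation absent → not met
3. condition 'flies beyond visual line of sight' holds; aviation liability coverage $850,000 < $1,000,000 → not met
4. flight-log audit 81 days ago vs limit 90 → met
5. certificated remote pilots 3 ≥ 3 → met
6. reportable incidents in the past year 3 > 1 → not met
7. condition 'flies over people' holds; airframe inspection 494 days ago vs limit 540 → met
Not met: 2, 3, 6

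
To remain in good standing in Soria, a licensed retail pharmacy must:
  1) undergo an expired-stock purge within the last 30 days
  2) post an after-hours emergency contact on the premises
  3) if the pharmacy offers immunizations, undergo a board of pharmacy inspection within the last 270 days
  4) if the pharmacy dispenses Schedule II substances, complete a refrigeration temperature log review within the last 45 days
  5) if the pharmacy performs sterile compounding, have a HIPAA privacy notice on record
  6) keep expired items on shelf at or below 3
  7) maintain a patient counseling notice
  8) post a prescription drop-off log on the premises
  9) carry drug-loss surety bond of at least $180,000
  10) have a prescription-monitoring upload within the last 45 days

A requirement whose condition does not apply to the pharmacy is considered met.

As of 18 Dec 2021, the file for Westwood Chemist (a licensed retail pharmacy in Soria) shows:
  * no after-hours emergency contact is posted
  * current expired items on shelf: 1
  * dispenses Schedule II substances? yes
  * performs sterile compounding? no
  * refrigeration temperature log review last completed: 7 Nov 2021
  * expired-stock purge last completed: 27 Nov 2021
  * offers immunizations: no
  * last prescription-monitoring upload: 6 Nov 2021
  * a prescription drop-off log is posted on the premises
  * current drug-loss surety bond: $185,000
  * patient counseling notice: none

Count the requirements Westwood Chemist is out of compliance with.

1. expired-stock purge 21 days ago vs limit 30 → met
2. after-hours emergency contact absent → not met
3. condition 'offers immunizations' does not hold → requirement n/a → met
4. condition 'dispenses Schedule II substances' holds; refrigeration temperature log review 41 days ago vs limit 45 → met
5. condition 'performs sterile compounding' does not hold → requirement n/a → met
6. expired items on shelf 1 ≤ 3 → met
7. patient counseling notice absent → not met
8. prescription drop-off log present → met
9. drug-loss surety bond $185,000 ≥ $180,000 → met
10. prescription-monitoring upload 42 days ago vs limit 45 → met
Not met: 2 of 10

2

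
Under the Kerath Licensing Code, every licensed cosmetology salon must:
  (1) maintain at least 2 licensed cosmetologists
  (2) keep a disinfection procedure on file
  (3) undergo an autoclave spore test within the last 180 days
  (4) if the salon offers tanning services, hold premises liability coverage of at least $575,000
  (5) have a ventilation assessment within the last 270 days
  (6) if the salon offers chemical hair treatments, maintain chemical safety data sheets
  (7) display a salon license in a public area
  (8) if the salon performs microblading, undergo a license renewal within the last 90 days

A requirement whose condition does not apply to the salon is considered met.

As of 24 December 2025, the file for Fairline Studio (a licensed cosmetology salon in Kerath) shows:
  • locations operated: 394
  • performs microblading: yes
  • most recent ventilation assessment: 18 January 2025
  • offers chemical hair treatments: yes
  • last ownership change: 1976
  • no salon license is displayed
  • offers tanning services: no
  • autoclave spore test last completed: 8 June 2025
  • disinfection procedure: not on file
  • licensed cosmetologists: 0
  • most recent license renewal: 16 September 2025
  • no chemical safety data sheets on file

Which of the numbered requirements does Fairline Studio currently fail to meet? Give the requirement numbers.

1, 2, 3, 5, 6, 7, 8

1. licensed cosmetologists 0 < 2 → not met
2. disinfection procedure absent → not met
3. autoclave spore test 199 days ago vs limit 180 → not met
4. condition 'offers tanning services' does not hold → requirement n/a → met
5. ventilation assessment 340 days ago vs limit 270 → not met
6. condition 'offers chemical hair treatments' holds; chemical safety data sheets absent → not met
7. salon license absent → not met
8. condition 'performs microblading' holds; license renewal 99 days ago vs limit 90 → not met
Not met: 1, 2, 3, 5, 6, 7, 8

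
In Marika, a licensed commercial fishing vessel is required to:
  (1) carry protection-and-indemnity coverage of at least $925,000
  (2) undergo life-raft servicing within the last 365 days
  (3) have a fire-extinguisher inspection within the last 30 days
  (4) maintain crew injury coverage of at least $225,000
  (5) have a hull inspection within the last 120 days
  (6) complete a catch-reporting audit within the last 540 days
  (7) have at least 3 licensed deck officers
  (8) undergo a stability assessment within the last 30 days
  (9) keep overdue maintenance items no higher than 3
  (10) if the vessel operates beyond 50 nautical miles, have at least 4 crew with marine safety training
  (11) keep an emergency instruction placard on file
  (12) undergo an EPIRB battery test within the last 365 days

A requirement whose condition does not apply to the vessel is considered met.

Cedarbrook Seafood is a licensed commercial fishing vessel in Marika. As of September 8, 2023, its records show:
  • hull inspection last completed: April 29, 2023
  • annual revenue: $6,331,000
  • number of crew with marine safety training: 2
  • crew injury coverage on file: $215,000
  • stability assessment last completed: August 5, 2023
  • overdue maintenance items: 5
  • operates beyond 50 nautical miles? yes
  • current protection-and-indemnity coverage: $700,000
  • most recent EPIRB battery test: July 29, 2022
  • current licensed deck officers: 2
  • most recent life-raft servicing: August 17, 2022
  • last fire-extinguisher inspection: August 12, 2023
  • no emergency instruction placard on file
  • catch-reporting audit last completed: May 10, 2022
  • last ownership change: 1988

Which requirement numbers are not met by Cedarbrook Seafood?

1. protection-and-indemnity coverage $700,000 < $925,000 → not met
2. life-raft servicing 387 days ago vs limit 365 → not met
3. fire-extinguisher inspection 27 days ago vs limit 30 → met
4. crew injury coverage $215,000 < $225,000 → not met
5. hull inspection 132 days ago vs limit 120 → not met
6. catch-reporting audit 486 days ago vs limit 540 → met
7. licensed deck officers 2 < 3 → not met
8. stability assessment 34 days ago vs limit 30 → not met
9. overdue maintenance items 5 > 3 → not met
10. condition 'operates beyond 50 nautical miles' holds; crew with marine safety training 2 < 4 → not met
11. emergency instruction placard absent → not met
12. EPIRB battery test 406 days ago vs limit 365 → not met
Not met: 1, 2, 4, 5, 7, 8, 9, 10, 11, 12

1, 2, 4, 5, 7, 8, 9, 10, 11, 12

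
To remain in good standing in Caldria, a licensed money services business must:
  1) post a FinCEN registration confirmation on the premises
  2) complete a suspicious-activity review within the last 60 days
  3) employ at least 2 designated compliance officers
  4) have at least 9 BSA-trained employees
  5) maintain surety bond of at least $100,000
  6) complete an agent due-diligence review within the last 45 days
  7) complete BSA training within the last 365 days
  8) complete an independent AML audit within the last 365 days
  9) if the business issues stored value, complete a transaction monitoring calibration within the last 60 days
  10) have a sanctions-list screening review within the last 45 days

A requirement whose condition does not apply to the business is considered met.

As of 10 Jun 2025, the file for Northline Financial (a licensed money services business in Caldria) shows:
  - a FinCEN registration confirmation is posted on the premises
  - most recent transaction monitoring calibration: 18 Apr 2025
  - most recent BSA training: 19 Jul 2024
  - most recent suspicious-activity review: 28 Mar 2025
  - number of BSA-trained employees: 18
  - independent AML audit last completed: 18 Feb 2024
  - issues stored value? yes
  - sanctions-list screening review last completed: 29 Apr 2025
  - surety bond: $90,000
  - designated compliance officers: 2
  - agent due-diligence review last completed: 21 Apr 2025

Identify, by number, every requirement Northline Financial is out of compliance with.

1. FinCEN registration confirmation present → met
2. suspicious-activity review 74 days ago vs limit 60 → not met
3. designated compliance officers 2 ≥ 2 → met
4. BSA-trained employees 18 ≥ 9 → met
5. surety bond $90,000 < $100,000 → not met
6. agent due-diligence review 50 days ago vs limit 45 → not met
7. BSA training 326 days ago vs limit 365 → met
8. independent AML audit 478 days ago vs limit 365 → not met
9. condition 'issues stored value' holds; transaction monitoring calibration 53 days ago vs limit 60 → met
10. sanctions-list screening review 42 days ago vs limit 45 → met
Not met: 2, 5, 6, 8

2, 5, 6, 8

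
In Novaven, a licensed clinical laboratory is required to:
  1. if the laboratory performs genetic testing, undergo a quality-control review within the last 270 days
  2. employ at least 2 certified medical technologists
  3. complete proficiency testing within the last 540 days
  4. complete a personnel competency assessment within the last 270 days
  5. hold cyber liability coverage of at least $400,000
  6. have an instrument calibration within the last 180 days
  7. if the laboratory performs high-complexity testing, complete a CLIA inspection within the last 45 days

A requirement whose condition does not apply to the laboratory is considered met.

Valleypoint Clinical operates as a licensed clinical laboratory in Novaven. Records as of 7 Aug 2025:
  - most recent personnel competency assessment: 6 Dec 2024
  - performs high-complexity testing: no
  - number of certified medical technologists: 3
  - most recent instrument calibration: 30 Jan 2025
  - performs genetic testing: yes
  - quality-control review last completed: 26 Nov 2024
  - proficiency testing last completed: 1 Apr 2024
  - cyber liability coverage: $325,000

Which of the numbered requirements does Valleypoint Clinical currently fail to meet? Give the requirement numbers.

1. condition 'performs genetic testing' holds; quality-control review 254 days ago vs limit 270 → met
2. certified medical technologists 3 ≥ 2 → met
3. proficiency testing 493 days ago vs limit 540 → met
4. personnel competency assessment 244 days ago vs limit 270 → met
5. cyber liability coverage $325,000 < $400,000 → not met
6. instrument calibration 189 days ago vs limit 180 → not met
7. condition 'performs high-complexity testing' does not hold → requirement n/a → met
Not met: 5, 6

5, 6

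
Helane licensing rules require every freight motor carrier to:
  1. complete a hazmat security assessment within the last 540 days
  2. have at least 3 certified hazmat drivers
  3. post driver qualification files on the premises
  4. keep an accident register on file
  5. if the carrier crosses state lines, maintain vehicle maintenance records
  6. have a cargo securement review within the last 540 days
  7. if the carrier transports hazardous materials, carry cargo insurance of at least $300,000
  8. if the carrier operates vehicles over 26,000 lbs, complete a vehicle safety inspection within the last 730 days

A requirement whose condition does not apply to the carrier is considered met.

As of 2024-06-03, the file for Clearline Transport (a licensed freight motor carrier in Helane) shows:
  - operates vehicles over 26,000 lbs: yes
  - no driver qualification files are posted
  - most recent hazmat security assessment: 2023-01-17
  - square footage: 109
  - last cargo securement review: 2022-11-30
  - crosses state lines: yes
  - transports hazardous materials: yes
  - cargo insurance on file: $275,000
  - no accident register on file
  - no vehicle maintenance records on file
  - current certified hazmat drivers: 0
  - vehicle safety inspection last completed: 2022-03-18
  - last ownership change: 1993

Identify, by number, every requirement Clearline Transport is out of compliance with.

2, 3, 4, 5, 6, 7, 8

1. hazmat security assessment 503 days ago vs limit 540 → met
2. certified hazmat drivers 0 < 3 → not met
3. driver qualification files absent → not met
4. accident register absent → not met
5. condition 'crosses state lines' holds; vehicle maintenance records absent → not met
6. cargo securement review 551 days ago vs limit 540 → not met
7. condition 'transports hazardous materials' holds; cargo insurance $275,000 < $300,000 → not met
8. condition 'operates vehicles over 26,000 lbs' holds; vehicle safety inspection 808 days ago vs limit 730 → not met
Not met: 2, 3, 4, 5, 6, 7, 8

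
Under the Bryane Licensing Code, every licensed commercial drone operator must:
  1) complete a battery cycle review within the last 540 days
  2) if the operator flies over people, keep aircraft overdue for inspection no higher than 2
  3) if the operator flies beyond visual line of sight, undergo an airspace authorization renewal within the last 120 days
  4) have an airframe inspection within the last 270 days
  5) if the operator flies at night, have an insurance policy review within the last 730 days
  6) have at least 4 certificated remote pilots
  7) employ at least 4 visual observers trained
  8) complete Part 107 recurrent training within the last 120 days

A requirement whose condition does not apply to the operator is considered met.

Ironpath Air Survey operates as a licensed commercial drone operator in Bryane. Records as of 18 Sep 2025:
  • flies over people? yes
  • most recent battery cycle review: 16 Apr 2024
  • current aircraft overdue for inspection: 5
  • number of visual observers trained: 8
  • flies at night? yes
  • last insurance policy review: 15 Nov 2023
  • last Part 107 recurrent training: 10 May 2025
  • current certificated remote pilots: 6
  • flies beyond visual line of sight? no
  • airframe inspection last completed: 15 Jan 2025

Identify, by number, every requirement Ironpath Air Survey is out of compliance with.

2, 8

1. battery cycle review 520 days ago vs limit 540 → met
2. condition 'flies over people' holds; aircraft overdue for inspection 5 > 2 → not met
3. condition 'flies beyond visual line of sight' does not hold → requirement n/a → met
4. airframe inspection 246 days ago vs limit 270 → met
5. condition 'flies at night' holds; insurance policy review 673 days ago vs limit 730 → met
6. certificated remote pilots 6 ≥ 4 → met
7. visual observers trained 8 ≥ 4 → met
8. Part 107 recurrent training 131 days ago vs limit 120 → not met
Not met: 2, 8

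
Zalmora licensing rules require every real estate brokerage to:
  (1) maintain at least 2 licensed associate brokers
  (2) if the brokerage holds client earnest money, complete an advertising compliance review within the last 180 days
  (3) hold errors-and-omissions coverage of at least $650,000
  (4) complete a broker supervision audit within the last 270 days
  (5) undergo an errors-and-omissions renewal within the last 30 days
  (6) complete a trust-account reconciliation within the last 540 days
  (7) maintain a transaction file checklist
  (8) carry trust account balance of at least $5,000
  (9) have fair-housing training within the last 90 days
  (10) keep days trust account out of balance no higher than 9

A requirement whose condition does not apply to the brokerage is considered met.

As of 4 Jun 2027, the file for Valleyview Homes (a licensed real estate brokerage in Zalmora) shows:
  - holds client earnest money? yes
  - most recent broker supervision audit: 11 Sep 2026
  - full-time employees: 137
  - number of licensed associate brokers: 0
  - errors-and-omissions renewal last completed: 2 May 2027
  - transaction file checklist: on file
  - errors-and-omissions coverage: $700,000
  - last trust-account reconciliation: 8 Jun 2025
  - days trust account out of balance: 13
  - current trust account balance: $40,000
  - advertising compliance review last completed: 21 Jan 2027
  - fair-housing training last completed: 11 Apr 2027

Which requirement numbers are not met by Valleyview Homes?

1. licensed associate brokers 0 < 2 → not met
2. condition 'holds client earnest money' holds; advertising compliance review 134 days ago vs limit 180 → met
3. errors-and-omissions coverage $700,000 ≥ $650,000 → met
4. broker supervision audit 266 days ago vs limit 270 → met
5. errors-and-omissions renewal 33 days ago vs limit 30 → not met
6. trust-account reconciliation 726 days ago vs limit 540 → not met
7. transaction file checklist present → met
8. trust account balance $40,000 ≥ $5,000 → met
9. fair-housing training 54 days ago vs limit 90 → met
10. days trust account out of balance 13 > 9 → not met
Not met: 1, 5, 6, 10

1, 5, 6, 10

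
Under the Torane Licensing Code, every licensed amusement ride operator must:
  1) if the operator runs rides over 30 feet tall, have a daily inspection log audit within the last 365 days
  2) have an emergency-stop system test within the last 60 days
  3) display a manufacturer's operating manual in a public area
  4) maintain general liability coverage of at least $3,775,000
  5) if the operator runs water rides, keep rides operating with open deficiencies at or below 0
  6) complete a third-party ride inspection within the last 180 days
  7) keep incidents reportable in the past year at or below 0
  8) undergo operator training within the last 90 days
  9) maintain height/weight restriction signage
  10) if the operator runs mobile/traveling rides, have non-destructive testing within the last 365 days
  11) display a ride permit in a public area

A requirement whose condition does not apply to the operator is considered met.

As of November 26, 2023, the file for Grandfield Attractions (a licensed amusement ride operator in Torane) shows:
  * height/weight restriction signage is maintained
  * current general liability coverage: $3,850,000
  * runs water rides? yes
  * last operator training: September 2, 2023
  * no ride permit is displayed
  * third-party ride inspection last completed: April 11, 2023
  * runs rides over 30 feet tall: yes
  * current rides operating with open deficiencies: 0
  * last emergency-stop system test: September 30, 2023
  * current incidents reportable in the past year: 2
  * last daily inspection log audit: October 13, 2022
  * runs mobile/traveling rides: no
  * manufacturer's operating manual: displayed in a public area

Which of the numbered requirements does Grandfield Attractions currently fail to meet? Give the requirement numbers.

1, 6, 7, 11

1. condition 'runs rides over 30 feet tall' holds; daily inspection log audit 409 days ago vs limit 365 → not met
2. emergency-stop system test 57 days ago vs limit 60 → met
3. manufacturer's operating manual present → met
4. general liability coverage $3,850,000 ≥ $3,775,000 → met
5. condition 'runs water rides' holds; rides operating with open deficiencies 0 ≤ 0 → met
6. third-party ride inspection 229 days ago vs limit 180 → not met
7. incidents reportable in the past year 2 > 0 → not met
8. operator training 85 days ago vs limit 90 → met
9. height/weight restriction signage present → met
10. condition 'runs mobile/traveling rides' does not hold → requirement n/a → met
11. ride permit absent → not met
Not met: 1, 6, 7, 11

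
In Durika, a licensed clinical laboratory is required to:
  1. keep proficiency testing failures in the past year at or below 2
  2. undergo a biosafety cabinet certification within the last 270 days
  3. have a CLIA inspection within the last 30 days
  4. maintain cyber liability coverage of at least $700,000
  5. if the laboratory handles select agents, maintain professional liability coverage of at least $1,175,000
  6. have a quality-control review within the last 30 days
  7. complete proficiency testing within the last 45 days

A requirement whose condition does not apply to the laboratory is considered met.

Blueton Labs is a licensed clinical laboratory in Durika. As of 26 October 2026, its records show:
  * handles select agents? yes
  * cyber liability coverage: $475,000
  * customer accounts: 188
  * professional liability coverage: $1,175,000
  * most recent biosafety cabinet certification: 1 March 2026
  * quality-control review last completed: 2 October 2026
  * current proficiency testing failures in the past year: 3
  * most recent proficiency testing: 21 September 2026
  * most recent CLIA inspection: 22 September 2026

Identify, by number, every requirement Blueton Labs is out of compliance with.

1. proficiency testing failures in the past year 3 > 2 → not met
2. biosafety cabinet certification 239 days ago vs limit 270 → met
3. CLIA inspection 34 days ago vs limit 30 → not met
4. cyber liability coverage $475,000 < $700,000 → not met
5. condition 'handles select agents' holds; professional liability coverage $1,175,000 ≥ $1,175,000 → met
6. quality-control review 24 days ago vs limit 30 → met
7. proficiency testing 35 days ago vs limit 45 → met
Not met: 1, 3, 4

1, 3, 4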